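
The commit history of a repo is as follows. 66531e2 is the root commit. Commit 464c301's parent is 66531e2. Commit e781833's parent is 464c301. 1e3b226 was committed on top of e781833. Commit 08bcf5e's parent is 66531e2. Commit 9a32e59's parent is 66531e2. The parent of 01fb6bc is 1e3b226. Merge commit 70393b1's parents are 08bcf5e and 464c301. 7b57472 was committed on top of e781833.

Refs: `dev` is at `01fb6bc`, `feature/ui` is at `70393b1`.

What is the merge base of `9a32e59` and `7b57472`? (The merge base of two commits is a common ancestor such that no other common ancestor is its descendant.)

Ancestors of 9a32e59: {66531e2, 9a32e59}.
Ancestors of 7b57472: {464c301, 66531e2, 7b57472, e781833}.
Common ancestors: {66531e2}.
The only common ancestor is 66531e2, so it is the merge base.

66531e2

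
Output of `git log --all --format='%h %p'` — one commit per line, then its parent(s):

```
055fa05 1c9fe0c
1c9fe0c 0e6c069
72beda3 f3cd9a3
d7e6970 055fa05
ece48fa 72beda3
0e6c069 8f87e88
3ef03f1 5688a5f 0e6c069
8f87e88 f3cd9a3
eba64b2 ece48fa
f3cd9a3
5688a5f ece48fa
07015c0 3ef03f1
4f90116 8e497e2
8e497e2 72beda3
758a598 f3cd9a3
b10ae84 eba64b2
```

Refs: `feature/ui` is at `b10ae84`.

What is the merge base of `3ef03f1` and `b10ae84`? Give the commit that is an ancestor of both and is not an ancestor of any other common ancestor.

ece48fa

Ancestors of 3ef03f1: {0e6c069, 3ef03f1, 5688a5f, 72beda3, 8f87e88, ece48fa, f3cd9a3}.
Ancestors of b10ae84: {72beda3, b10ae84, eba64b2, ece48fa, f3cd9a3}.
Common ancestors: {72beda3, ece48fa, f3cd9a3}.
Among these, ece48fa is not an ancestor of any other common ancestor — it is the merge base.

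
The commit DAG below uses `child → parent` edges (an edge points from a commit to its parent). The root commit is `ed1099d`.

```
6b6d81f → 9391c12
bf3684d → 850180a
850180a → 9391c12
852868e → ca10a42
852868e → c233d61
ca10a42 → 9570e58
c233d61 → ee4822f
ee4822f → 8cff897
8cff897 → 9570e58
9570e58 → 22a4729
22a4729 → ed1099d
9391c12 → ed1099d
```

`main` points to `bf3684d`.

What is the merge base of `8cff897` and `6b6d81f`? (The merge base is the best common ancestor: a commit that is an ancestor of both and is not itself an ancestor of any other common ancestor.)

ed1099d

Ancestors of 8cff897: {22a4729, 8cff897, 9570e58, ed1099d}.
Ancestors of 6b6d81f: {6b6d81f, 9391c12, ed1099d}.
Common ancestors: {ed1099d}.
The only common ancestor is ed1099d, so it is the merge base.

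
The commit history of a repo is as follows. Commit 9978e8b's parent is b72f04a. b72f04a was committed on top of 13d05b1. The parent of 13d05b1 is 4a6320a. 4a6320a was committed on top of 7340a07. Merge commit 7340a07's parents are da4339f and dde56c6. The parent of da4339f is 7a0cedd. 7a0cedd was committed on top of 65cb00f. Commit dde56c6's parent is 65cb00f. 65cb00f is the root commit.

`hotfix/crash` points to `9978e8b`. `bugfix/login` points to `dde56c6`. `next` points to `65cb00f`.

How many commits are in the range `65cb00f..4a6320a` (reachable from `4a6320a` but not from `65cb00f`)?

5

Reachable from 4a6320a: {4a6320a, 65cb00f, 7340a07, 7a0cedd, da4339f, dde56c6}.
Reachable from 65cb00f: {65cb00f}.
In 4a6320a's history but not 65cb00f's: {4a6320a, 7340a07, 7a0cedd, da4339f, dde56c6} — 5 commits.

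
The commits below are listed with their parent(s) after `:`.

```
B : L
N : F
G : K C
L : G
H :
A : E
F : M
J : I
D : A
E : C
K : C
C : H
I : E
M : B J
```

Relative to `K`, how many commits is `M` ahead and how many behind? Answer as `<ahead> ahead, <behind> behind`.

Reachable from M: {B, C, E, G, H, I, J, K, L, M}.
Reachable from K: {C, H, K}.
Only in M's history (ahead): {B, E, G, I, J, L, M} — 7.
Only in K's history (behind): {} — 0.

7 ahead, 0 behind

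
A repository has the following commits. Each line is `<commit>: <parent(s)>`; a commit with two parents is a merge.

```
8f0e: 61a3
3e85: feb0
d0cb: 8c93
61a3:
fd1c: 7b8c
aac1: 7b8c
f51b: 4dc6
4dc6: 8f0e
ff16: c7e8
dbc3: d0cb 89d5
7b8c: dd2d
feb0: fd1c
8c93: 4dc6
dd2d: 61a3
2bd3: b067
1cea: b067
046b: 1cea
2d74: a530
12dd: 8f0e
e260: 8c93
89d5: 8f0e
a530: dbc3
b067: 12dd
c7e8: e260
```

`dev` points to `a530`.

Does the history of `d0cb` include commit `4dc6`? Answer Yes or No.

Yes

Ancestors of d0cb (commits reachable by following parents): {4dc6, 61a3, 8c93, 8f0e, d0cb}.
4dc6 is in that set, so it is an ancestor of d0cb.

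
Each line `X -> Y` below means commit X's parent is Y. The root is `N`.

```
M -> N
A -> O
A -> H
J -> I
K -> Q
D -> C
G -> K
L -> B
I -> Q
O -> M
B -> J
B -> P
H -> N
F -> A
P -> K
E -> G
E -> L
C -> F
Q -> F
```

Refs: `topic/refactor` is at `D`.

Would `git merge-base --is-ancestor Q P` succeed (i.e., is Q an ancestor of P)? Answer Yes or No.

Yes

Ancestors of P (commits reachable by following parents): {A, F, H, K, M, N, O, P, Q}.
Q is in that set, so it is an ancestor of P.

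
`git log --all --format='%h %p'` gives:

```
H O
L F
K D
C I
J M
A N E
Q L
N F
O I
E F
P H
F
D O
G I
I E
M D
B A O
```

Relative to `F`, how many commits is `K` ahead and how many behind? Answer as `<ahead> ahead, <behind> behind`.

5 ahead, 0 behind

Reachable from K: {D, E, F, I, K, O}.
Reachable from F: {F}.
Only in K's history (ahead): {D, E, I, K, O} — 5.
Only in F's history (behind): {} — 0.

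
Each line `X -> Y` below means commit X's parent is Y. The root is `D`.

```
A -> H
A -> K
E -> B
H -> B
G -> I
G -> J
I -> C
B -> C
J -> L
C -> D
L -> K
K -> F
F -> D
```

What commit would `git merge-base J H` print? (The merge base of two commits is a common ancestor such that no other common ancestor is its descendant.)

D

Ancestors of J: {D, F, J, K, L}.
Ancestors of H: {B, C, D, H}.
Common ancestors: {D}.
The only common ancestor is D, so it is the merge base.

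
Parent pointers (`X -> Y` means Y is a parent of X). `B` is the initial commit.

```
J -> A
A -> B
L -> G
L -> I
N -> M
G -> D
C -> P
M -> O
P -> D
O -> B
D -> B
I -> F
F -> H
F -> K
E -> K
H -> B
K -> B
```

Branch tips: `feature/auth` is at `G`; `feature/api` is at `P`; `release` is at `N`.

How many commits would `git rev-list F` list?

Walking parent pointers from F: reachable set = {B, F, H, K}.
That is 4 commits.

4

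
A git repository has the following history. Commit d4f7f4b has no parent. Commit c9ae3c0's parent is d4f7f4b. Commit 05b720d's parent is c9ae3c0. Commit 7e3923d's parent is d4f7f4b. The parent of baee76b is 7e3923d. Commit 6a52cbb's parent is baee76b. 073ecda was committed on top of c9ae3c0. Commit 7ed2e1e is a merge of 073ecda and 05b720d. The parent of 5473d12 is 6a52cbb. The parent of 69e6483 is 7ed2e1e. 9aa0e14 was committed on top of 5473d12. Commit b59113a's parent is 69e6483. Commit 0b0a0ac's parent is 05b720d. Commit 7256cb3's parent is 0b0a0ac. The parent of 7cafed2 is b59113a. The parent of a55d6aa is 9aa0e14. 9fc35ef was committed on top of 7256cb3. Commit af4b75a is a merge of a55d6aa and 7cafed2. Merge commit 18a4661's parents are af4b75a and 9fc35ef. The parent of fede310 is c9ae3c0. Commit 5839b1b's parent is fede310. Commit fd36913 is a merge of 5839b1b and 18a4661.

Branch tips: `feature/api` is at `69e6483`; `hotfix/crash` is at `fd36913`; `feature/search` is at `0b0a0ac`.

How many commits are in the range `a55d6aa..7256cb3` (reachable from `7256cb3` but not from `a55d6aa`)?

Reachable from 7256cb3: {05b720d, 0b0a0ac, 7256cb3, c9ae3c0, d4f7f4b}.
Reachable from a55d6aa: {5473d12, 6a52cbb, 7e3923d, 9aa0e14, a55d6aa, baee76b, d4f7f4b}.
In 7256cb3's history but not a55d6aa's: {05b720d, 0b0a0ac, 7256cb3, c9ae3c0} — 4 commits.

4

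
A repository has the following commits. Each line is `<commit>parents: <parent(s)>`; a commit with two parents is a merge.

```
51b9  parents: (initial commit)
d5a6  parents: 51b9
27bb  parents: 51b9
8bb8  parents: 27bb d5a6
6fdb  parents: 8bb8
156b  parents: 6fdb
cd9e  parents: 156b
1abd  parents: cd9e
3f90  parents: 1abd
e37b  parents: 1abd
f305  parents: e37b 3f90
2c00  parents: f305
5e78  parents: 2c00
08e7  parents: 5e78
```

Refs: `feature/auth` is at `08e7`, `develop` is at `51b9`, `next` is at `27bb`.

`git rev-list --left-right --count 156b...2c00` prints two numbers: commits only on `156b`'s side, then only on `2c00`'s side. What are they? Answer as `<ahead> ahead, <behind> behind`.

Reachable from 156b: {156b, 27bb, 51b9, 6fdb, 8bb8, d5a6}.
Reachable from 2c00: {156b, 1abd, 27bb, 2c00, 3f90, 51b9, 6fdb, 8bb8, cd9e, d5a6, e37b, f305}.
Only in 156b's history (ahead): {} — 0.
Only in 2c00's history (behind): {1abd, 2c00, 3f90, cd9e, e37b, f305} — 6.

0 ahead, 6 behind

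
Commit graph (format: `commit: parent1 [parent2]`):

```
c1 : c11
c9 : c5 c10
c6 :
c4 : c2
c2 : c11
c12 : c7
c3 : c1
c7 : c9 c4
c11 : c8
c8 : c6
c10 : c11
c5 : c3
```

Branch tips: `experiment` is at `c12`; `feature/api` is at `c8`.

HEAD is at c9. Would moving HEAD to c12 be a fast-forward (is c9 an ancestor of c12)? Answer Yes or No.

Yes

A fast-forward from c9 to c12 is possible iff c9 is an ancestor of c12.
Ancestors of c12: {c1, c10, c11, c12, c2, c3, c4, c5, c6, c7, c8, c9}.
c9 is among them, so fast-forward is possible.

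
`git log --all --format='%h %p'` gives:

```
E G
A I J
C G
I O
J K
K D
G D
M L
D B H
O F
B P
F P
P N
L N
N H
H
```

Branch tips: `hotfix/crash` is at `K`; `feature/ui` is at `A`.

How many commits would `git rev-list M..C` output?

5

Reachable from C: {B, C, D, G, H, N, P}.
Reachable from M: {H, L, M, N}.
In C's history but not M's: {B, C, D, G, P} — 5 commits.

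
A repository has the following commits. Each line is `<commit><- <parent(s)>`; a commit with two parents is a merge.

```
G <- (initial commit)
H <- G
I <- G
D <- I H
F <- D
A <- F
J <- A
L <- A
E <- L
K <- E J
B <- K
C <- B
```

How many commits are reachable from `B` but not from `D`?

Reachable from B: {A, B, D, E, F, G, H, I, J, K, L}.
Reachable from D: {D, G, H, I}.
In B's history but not D's: {A, B, E, F, J, K, L} — 7 commits.

7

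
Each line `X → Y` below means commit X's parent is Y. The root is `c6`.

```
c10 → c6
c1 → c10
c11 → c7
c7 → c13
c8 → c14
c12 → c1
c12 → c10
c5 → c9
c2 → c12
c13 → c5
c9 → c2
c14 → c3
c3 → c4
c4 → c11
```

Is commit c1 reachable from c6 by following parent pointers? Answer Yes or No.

No

Ancestors of c6: {c6}.
c1 is not in that set, so it is not an ancestor of c6.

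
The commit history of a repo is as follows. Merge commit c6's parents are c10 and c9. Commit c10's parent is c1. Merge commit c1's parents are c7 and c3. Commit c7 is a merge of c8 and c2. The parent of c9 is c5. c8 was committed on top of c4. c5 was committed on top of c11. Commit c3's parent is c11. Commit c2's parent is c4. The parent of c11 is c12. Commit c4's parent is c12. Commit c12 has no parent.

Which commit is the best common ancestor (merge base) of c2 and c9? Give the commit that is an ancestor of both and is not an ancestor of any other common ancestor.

Ancestors of c2: {c12, c2, c4}.
Ancestors of c9: {c11, c12, c5, c9}.
Common ancestors: {c12}.
The only common ancestor is c12, so it is the merge base.

c12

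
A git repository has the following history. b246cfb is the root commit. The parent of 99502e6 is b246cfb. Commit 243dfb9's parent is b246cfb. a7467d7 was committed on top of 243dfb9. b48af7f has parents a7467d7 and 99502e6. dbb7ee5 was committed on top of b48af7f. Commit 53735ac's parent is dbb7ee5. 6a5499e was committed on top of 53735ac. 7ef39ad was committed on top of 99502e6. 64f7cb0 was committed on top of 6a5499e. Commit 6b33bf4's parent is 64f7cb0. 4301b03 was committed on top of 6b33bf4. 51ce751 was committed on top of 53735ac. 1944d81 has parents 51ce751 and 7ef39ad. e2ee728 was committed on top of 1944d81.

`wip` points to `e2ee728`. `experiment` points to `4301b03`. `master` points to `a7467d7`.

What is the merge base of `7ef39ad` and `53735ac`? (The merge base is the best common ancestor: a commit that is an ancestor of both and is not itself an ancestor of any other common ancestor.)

99502e6

Ancestors of 7ef39ad: {7ef39ad, 99502e6, b246cfb}.
Ancestors of 53735ac: {243dfb9, 53735ac, 99502e6, a7467d7, b246cfb, b48af7f, dbb7ee5}.
Common ancestors: {99502e6, b246cfb}.
Among these, 99502e6 is not an ancestor of any other common ancestor — it is the merge base.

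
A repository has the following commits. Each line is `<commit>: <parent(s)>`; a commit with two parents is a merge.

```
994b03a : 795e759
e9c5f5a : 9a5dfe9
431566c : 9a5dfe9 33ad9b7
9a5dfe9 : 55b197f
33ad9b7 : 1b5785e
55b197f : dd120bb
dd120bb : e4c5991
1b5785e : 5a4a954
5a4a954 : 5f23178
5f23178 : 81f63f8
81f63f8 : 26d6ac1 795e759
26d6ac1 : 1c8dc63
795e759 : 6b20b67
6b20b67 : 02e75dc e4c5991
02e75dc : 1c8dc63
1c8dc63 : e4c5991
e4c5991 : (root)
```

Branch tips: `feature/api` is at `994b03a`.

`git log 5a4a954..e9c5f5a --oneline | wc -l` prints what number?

4

Reachable from e9c5f5a: {55b197f, 9a5dfe9, dd120bb, e4c5991, e9c5f5a}.
Reachable from 5a4a954: {02e75dc, 1c8dc63, 26d6ac1, 5a4a954, 5f23178, 6b20b67, 795e759, 81f63f8, e4c5991}.
In e9c5f5a's history but not 5a4a954's: {55b197f, 9a5dfe9, dd120bb, e9c5f5a} — 4 commits.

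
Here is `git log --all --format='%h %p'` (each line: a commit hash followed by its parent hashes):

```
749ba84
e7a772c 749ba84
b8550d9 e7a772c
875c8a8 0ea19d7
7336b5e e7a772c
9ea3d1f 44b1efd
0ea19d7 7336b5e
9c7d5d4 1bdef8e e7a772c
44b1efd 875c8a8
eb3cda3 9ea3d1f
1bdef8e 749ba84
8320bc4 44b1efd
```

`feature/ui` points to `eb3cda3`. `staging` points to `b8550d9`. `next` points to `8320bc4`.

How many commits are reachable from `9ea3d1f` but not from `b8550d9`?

5

Reachable from 9ea3d1f: {0ea19d7, 44b1efd, 7336b5e, 749ba84, 875c8a8, 9ea3d1f, e7a772c}.
Reachable from b8550d9: {749ba84, b8550d9, e7a772c}.
In 9ea3d1f's history but not b8550d9's: {0ea19d7, 44b1efd, 7336b5e, 875c8a8, 9ea3d1f} — 5 commits.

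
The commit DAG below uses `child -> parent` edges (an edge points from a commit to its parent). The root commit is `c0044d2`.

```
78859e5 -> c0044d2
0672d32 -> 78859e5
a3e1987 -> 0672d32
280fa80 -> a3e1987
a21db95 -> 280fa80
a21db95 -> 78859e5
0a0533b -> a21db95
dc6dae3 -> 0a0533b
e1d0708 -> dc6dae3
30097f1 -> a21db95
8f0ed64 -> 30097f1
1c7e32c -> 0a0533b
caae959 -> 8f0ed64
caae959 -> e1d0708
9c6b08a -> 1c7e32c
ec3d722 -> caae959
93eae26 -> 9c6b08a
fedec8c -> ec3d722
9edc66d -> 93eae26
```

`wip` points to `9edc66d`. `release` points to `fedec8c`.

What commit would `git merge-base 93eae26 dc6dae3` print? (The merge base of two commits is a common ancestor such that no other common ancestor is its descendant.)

0a0533b

Ancestors of 93eae26: {0672d32, 0a0533b, 1c7e32c, 280fa80, 78859e5, 93eae26, 9c6b08a, a21db95, a3e1987, c0044d2}.
Ancestors of dc6dae3: {0672d32, 0a0533b, 280fa80, 78859e5, a21db95, a3e1987, c0044d2, dc6dae3}.
Common ancestors: {0672d32, 0a0533b, 280fa80, 78859e5, a21db95, a3e1987, c0044d2}.
Among these, 0a0533b is not an ancestor of any other common ancestor — it is the merge base.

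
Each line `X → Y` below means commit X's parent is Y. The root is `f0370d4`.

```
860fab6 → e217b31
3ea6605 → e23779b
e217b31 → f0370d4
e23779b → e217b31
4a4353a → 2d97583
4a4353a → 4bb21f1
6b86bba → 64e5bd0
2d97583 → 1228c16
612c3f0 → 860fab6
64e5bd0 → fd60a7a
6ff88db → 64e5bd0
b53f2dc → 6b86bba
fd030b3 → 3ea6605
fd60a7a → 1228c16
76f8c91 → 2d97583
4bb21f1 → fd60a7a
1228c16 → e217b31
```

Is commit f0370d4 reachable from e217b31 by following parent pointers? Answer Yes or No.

Yes

Ancestors of e217b31 (commits reachable by following parents): {e217b31, f0370d4}.
f0370d4 is in that set, so it is an ancestor of e217b31.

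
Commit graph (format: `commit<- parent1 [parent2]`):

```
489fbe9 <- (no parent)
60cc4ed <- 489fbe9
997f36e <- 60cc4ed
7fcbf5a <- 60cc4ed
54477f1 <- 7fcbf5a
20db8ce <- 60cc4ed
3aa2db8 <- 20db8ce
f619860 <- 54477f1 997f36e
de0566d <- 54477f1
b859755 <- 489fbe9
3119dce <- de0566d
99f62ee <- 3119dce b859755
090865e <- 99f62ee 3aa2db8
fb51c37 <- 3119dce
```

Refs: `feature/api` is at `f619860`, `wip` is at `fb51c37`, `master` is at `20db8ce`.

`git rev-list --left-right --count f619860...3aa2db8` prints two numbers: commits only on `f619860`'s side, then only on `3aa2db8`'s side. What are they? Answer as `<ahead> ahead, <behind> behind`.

Reachable from f619860: {489fbe9, 54477f1, 60cc4ed, 7fcbf5a, 997f36e, f619860}.
Reachable from 3aa2db8: {20db8ce, 3aa2db8, 489fbe9, 60cc4ed}.
Only in f619860's history (ahead): {54477f1, 7fcbf5a, 997f36e, f619860} — 4.
Only in 3aa2db8's history (behind): {20db8ce, 3aa2db8} — 2.

4 ahead, 2 behind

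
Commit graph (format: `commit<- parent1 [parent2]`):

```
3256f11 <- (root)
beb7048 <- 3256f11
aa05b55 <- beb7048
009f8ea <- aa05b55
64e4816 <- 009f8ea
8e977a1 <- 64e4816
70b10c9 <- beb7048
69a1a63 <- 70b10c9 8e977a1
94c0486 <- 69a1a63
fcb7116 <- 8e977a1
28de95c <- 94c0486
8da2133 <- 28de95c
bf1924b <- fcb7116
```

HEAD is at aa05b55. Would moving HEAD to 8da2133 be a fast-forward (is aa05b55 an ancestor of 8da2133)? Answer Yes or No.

A fast-forward from aa05b55 to 8da2133 is possible iff aa05b55 is an ancestor of 8da2133.
Ancestors of 8da2133: {009f8ea, 28de95c, 3256f11, 64e4816, 69a1a63, 70b10c9, 8da2133, 8e977a1, 94c0486, aa05b55, beb7048}.
aa05b55 is among them, so fast-forward is possible.

Yes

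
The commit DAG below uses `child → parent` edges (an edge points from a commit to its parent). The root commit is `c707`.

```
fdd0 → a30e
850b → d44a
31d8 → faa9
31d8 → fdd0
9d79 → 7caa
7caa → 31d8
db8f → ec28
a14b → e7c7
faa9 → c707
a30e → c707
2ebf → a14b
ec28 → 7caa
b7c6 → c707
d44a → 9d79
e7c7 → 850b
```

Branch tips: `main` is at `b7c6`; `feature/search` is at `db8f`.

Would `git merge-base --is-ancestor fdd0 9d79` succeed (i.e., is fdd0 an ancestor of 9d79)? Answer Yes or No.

Yes

Ancestors of 9d79 (commits reachable by following parents): {31d8, 7caa, 9d79, a30e, c707, faa9, fdd0}.
fdd0 is in that set, so it is an ancestor of 9d79.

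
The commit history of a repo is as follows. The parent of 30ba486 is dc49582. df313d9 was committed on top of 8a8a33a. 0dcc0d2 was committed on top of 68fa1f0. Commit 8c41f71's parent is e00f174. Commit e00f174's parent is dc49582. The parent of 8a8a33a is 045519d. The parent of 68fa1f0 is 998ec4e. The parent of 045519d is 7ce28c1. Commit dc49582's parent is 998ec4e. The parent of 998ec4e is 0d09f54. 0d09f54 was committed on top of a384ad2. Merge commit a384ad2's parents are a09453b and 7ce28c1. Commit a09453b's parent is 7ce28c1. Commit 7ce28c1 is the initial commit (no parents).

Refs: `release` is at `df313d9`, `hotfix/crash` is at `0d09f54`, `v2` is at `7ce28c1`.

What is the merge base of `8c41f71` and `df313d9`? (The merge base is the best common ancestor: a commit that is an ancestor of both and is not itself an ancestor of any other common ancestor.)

Ancestors of 8c41f71: {0d09f54, 7ce28c1, 8c41f71, 998ec4e, a09453b, a384ad2, dc49582, e00f174}.
Ancestors of df313d9: {045519d, 7ce28c1, 8a8a33a, df313d9}.
Common ancestors: {7ce28c1}.
The only common ancestor is 7ce28c1, so it is the merge base.

7ce28c1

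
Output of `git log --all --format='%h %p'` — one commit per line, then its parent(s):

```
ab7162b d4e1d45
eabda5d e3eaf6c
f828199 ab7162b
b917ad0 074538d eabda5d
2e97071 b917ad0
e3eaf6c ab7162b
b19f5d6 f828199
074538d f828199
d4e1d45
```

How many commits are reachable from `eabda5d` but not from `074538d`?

2

Reachable from eabda5d: {ab7162b, d4e1d45, e3eaf6c, eabda5d}.
Reachable from 074538d: {074538d, ab7162b, d4e1d45, f828199}.
In eabda5d's history but not 074538d's: {e3eaf6c, eabda5d} — 2 commits.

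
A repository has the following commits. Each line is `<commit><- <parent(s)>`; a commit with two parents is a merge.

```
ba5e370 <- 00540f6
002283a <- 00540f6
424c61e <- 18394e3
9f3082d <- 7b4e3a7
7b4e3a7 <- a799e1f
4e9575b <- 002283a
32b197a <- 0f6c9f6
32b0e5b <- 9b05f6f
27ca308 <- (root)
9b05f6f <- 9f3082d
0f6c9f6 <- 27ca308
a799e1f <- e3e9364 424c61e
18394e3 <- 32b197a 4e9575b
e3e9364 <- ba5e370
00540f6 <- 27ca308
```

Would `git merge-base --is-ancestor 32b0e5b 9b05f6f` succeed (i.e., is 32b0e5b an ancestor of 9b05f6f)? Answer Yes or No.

No

Ancestors of 9b05f6f: {002283a, 00540f6, 0f6c9f6, 18394e3, 27ca308, 32b197a, 424c61e, 4e9575b, 7b4e3a7, 9b05f6f, 9f3082d, a799e1f, ba5e370, e3e9364}.
32b0e5b is not in that set, so it is not an ancestor of 9b05f6f.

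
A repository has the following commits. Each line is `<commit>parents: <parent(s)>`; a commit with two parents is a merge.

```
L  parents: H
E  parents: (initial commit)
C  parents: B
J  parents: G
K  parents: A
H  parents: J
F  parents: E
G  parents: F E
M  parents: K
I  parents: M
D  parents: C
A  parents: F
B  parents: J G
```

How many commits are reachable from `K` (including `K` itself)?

4

Walking parent pointers from K: reachable set = {A, E, F, K}.
That is 4 commits.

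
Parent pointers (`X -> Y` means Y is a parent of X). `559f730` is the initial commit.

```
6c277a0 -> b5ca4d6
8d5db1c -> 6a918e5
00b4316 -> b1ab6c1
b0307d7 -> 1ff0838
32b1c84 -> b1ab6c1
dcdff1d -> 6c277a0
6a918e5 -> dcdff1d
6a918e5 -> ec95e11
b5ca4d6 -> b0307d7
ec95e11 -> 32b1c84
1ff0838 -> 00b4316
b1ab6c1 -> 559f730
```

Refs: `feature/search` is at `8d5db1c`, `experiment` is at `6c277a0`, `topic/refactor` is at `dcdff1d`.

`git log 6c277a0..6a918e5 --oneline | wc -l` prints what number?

4

Reachable from 6a918e5: {00b4316, 1ff0838, 32b1c84, 559f730, 6a918e5, 6c277a0, b0307d7, b1ab6c1, b5ca4d6, dcdff1d, ec95e11}.
Reachable from 6c277a0: {00b4316, 1ff0838, 559f730, 6c277a0, b0307d7, b1ab6c1, b5ca4d6}.
In 6a918e5's history but not 6c277a0's: {32b1c84, 6a918e5, dcdff1d, ec95e11} — 4 commits.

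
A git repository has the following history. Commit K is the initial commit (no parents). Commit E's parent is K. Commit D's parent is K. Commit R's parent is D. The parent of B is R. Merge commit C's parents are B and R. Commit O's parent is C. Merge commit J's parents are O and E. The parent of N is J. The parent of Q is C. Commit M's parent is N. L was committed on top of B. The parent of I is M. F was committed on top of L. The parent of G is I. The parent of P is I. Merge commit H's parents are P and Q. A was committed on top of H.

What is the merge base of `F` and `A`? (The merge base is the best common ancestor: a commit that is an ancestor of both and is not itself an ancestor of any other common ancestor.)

Ancestors of F: {B, D, F, K, L, R}.
Ancestors of A: {A, B, C, D, E, H, I, J, K, M, N, O, P, Q, R}.
Common ancestors: {B, D, K, R}.
Among these, B is not an ancestor of any other common ancestor — it is the merge base.

B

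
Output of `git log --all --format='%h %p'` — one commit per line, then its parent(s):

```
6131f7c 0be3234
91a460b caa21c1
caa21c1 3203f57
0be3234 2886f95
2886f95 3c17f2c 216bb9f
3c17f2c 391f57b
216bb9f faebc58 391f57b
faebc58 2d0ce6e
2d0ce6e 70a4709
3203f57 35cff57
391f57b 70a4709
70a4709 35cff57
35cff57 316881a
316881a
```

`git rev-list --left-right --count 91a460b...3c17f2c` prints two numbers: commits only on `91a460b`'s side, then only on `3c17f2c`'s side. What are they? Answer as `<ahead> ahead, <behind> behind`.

Reachable from 91a460b: {316881a, 3203f57, 35cff57, 91a460b, caa21c1}.
Reachable from 3c17f2c: {316881a, 35cff57, 391f57b, 3c17f2c, 70a4709}.
Only in 91a460b's history (ahead): {3203f57, 91a460b, caa21c1} — 3.
Only in 3c17f2c's history (behind): {391f57b, 3c17f2c, 70a4709} — 3.

3 ahead, 3 behind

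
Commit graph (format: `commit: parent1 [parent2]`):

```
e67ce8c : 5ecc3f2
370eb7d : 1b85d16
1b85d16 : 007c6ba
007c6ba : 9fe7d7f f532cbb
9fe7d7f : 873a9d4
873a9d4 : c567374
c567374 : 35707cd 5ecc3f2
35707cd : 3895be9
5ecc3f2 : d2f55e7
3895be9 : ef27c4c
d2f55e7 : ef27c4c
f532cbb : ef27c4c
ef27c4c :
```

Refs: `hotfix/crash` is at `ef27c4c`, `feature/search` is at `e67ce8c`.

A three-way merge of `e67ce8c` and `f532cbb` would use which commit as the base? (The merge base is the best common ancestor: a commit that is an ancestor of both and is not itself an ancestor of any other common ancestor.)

Ancestors of e67ce8c: {5ecc3f2, d2f55e7, e67ce8c, ef27c4c}.
Ancestors of f532cbb: {ef27c4c, f532cbb}.
Common ancestors: {ef27c4c}.
The only common ancestor is ef27c4c, so it is the merge base.

ef27c4c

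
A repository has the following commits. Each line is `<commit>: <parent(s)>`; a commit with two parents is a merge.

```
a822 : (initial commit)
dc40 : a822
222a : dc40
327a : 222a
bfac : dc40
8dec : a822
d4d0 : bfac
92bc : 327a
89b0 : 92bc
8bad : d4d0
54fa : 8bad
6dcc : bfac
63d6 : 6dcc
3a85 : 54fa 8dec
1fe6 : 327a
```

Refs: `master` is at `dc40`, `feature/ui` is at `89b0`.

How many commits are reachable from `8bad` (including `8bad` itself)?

5

Walking parent pointers from 8bad: reachable set = {8bad, a822, bfac, d4d0, dc40}.
That is 5 commits.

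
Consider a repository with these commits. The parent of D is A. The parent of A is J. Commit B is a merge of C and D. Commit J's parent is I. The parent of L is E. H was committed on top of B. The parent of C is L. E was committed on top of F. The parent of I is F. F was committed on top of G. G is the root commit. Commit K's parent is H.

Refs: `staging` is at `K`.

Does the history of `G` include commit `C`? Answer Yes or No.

No

Ancestors of G: {G}.
C is not in that set, so it is not an ancestor of G.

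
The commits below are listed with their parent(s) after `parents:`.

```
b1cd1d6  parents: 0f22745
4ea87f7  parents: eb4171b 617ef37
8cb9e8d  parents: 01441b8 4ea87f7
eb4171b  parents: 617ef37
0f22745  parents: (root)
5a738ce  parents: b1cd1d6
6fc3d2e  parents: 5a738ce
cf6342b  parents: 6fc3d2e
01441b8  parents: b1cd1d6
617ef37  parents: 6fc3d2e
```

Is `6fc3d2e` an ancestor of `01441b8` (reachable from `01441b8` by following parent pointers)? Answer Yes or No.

No

Ancestors of 01441b8: {01441b8, 0f22745, b1cd1d6}.
6fc3d2e is not in that set, so it is not an ancestor of 01441b8.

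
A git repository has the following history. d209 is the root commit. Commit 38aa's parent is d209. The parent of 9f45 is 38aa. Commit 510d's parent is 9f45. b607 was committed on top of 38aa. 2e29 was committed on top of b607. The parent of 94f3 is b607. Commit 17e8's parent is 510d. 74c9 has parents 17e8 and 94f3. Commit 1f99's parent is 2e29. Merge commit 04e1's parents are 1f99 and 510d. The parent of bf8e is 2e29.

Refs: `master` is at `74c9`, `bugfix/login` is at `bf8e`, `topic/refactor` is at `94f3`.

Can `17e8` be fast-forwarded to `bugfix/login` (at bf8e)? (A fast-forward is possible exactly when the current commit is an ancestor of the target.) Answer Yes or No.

No

A fast-forward from 17e8 to bf8e is possible iff 17e8 is an ancestor of bf8e.
Ancestors of bf8e: {2e29, 38aa, b607, bf8e, d209}.
17e8 is not among them, so fast-forward is not possible.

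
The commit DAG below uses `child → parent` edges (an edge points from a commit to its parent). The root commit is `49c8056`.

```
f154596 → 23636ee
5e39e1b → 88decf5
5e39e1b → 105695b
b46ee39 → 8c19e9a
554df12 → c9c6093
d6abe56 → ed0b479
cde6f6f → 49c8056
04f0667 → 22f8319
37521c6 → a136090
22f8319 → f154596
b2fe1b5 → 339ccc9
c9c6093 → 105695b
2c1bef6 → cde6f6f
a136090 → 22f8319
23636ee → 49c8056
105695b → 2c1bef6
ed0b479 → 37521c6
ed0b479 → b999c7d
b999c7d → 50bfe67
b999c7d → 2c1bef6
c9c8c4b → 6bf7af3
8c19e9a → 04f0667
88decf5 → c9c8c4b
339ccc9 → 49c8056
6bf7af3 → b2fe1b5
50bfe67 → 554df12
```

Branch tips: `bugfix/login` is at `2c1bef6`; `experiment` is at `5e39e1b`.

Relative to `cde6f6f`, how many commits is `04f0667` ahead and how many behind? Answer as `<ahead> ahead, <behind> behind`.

Reachable from 04f0667: {04f0667, 22f8319, 23636ee, 49c8056, f154596}.
Reachable from cde6f6f: {49c8056, cde6f6f}.
Only in 04f0667's history (ahead): {04f0667, 22f8319, 23636ee, f154596} — 4.
Only in cde6f6f's history (behind): {cde6f6f} — 1.

4 ahead, 1 behind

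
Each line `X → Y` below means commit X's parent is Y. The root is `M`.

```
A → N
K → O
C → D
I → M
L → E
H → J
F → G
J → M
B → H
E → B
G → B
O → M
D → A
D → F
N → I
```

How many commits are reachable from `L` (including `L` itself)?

6

Walking parent pointers from L: reachable set = {B, E, H, J, L, M}.
That is 6 commits.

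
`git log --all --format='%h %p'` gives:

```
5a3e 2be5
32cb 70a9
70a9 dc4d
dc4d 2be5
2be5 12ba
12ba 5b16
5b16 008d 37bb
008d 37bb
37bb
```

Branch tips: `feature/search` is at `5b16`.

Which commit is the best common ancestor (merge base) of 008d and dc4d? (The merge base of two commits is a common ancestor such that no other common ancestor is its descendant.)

008d

Ancestors of 008d: {008d, 37bb}.
Ancestors of dc4d: {008d, 12ba, 2be5, 37bb, 5b16, dc4d}.
Common ancestors: {008d, 37bb}.
Among these, 008d is not an ancestor of any other common ancestor — it is the merge base.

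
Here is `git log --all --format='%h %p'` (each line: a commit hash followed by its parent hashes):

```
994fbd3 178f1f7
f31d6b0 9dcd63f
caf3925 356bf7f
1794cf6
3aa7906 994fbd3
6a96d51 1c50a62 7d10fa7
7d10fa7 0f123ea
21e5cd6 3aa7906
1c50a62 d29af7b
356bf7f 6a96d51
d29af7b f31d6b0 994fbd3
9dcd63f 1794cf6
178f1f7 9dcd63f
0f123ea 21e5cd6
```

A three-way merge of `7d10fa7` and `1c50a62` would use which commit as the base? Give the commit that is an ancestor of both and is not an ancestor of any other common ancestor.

Ancestors of 7d10fa7: {0f123ea, 178f1f7, 1794cf6, 21e5cd6, 3aa7906, 7d10fa7, 994fbd3, 9dcd63f}.
Ancestors of 1c50a62: {178f1f7, 1794cf6, 1c50a62, 994fbd3, 9dcd63f, d29af7b, f31d6b0}.
Common ancestors: {178f1f7, 1794cf6, 994fbd3, 9dcd63f}.
Among these, 994fbd3 is not an ancestor of any other common ancestor — it is the merge base.

994fbd3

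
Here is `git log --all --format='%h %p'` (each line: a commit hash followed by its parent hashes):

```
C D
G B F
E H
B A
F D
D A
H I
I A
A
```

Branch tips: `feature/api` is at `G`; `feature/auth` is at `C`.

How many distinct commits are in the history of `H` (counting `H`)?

3

Walking parent pointers from H: reachable set = {A, H, I}.
That is 3 commits.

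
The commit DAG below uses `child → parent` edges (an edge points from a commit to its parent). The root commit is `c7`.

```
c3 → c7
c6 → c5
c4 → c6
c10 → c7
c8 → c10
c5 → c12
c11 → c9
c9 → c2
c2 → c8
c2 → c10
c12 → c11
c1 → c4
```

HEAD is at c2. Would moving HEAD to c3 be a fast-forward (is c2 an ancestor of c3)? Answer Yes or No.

A fast-forward from c2 to c3 is possible iff c2 is an ancestor of c3.
Ancestors of c3: {c3, c7}.
c2 is not among them, so fast-forward is not possible.

No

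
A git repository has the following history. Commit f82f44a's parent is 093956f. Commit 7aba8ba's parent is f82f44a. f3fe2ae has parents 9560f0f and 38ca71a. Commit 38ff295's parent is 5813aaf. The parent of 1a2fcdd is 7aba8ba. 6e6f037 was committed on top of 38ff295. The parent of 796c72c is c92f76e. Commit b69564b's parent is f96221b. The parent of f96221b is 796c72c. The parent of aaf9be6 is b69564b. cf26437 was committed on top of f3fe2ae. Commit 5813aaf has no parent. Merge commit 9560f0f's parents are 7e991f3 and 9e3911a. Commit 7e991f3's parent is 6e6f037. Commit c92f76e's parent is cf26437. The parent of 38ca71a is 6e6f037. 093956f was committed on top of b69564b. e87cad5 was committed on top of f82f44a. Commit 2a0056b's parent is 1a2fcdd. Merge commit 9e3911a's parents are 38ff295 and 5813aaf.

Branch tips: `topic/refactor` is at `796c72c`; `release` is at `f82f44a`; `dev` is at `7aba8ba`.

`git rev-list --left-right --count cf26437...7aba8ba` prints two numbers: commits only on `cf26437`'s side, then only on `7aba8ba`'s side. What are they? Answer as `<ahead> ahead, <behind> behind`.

0 ahead, 7 behind

Reachable from cf26437: {38ca71a, 38ff295, 5813aaf, 6e6f037, 7e991f3, 9560f0f, 9e3911a, cf26437, f3fe2ae}.
Reachable from 7aba8ba: {093956f, 38ca71a, 38ff295, 5813aaf, 6e6f037, 796c72c, 7aba8ba, 7e991f3, 9560f0f, 9e3911a, b69564b, c92f76e, cf26437, f3fe2ae, f82f44a, f96221b}.
Only in cf26437's history (ahead): {} — 0.
Only in 7aba8ba's history (behind): {093956f, 796c72c, 7aba8ba, b69564b, c92f76e, f82f44a, f96221b} — 7.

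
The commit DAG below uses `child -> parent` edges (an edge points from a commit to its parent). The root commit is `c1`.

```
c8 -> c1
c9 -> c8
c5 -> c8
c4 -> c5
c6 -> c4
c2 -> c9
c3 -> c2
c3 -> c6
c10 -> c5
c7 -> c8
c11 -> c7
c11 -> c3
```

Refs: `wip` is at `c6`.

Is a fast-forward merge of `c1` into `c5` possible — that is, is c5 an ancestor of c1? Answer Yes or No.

A fast-forward from c5 to c1 is possible iff c5 is an ancestor of c1.
Ancestors of c1: {c1}.
c5 is not among them, so fast-forward is not possible.

No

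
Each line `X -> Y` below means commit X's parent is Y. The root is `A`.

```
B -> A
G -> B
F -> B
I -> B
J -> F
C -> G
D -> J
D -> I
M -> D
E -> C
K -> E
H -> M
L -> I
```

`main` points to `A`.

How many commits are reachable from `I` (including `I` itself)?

3

Walking parent pointers from I: reachable set = {A, B, I}.
That is 3 commits.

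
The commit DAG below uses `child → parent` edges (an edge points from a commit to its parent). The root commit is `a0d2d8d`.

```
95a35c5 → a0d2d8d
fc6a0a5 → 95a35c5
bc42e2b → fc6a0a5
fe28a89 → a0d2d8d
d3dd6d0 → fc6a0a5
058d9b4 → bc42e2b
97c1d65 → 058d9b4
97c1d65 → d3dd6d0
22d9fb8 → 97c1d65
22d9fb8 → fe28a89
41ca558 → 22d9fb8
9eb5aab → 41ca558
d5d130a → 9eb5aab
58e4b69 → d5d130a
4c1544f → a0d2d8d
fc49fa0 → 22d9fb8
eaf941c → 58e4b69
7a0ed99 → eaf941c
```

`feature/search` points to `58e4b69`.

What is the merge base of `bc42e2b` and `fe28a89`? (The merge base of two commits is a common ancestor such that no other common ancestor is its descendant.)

Ancestors of bc42e2b: {95a35c5, a0d2d8d, bc42e2b, fc6a0a5}.
Ancestors of fe28a89: {a0d2d8d, fe28a89}.
Common ancestors: {a0d2d8d}.
The only common ancestor is a0d2d8d, so it is the merge base.

a0d2d8d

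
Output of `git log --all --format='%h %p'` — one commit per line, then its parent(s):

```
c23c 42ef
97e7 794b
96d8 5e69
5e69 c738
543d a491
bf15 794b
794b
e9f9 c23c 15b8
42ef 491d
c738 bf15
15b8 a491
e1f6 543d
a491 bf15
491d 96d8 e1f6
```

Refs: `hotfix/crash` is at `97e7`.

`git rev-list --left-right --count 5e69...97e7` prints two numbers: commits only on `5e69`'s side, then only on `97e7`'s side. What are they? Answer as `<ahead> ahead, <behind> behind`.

Reachable from 5e69: {5e69, 794b, bf15, c738}.
Reachable from 97e7: {794b, 97e7}.
Only in 5e69's history (ahead): {5e69, bf15, c738} — 3.
Only in 97e7's history (behind): {97e7} — 1.

3 ahead, 1 behind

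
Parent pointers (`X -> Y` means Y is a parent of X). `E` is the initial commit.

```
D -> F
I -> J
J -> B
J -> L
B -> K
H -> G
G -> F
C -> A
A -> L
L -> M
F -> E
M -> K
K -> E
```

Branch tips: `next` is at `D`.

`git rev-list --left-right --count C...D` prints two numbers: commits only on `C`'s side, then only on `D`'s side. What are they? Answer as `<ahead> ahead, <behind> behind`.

5 ahead, 2 behind

Reachable from C: {A, C, E, K, L, M}.
Reachable from D: {D, E, F}.
Only in C's history (ahead): {A, C, K, L, M} — 5.
Only in D's history (behind): {D, F} — 2.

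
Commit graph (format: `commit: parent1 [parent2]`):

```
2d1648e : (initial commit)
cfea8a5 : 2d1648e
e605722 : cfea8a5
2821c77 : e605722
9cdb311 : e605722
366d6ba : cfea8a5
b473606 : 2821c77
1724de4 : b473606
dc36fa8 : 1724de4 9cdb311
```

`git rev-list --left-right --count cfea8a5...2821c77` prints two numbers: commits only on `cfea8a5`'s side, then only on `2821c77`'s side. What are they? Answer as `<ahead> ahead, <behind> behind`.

0 ahead, 2 behind

Reachable from cfea8a5: {2d1648e, cfea8a5}.
Reachable from 2821c77: {2821c77, 2d1648e, cfea8a5, e605722}.
Only in cfea8a5's history (ahead): {} — 0.
Only in 2821c77's history (behind): {2821c77, e605722} — 2.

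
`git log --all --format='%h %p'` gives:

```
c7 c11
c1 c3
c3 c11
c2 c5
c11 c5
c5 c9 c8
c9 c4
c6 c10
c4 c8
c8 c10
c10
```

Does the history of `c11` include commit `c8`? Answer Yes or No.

Yes

Ancestors of c11 (commits reachable by following parents): {c10, c11, c4, c5, c8, c9}.
c8 is in that set, so it is an ancestor of c11.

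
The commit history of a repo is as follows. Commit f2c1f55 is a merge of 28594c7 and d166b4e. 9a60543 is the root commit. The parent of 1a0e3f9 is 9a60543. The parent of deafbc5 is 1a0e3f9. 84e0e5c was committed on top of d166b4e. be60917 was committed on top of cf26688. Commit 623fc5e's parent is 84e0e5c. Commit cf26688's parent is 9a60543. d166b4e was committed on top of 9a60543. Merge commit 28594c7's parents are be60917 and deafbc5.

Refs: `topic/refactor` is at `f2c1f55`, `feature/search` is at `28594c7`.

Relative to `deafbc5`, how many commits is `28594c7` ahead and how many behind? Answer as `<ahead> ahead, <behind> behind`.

Reachable from 28594c7: {1a0e3f9, 28594c7, 9a60543, be60917, cf26688, deafbc5}.
Reachable from deafbc5: {1a0e3f9, 9a60543, deafbc5}.
Only in 28594c7's history (ahead): {28594c7, be60917, cf26688} — 3.
Only in deafbc5's history (behind): {} — 0.

3 ahead, 0 behind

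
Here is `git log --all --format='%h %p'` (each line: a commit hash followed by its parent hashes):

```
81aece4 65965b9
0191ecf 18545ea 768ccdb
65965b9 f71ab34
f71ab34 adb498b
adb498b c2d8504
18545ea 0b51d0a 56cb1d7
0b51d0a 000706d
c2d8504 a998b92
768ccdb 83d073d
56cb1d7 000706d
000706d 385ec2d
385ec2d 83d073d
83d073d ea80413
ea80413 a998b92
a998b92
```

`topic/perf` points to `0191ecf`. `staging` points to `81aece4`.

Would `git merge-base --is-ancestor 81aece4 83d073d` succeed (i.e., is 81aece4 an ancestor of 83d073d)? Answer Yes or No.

No

Ancestors of 83d073d: {83d073d, a998b92, ea80413}.
81aece4 is not in that set, so it is not an ancestor of 83d073d.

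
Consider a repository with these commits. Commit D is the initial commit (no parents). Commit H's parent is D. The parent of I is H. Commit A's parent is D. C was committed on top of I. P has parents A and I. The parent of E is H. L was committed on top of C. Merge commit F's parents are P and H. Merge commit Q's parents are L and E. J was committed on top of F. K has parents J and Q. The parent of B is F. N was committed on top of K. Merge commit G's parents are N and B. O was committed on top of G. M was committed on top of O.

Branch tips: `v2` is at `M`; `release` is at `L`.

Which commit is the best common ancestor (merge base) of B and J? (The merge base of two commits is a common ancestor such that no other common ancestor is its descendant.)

F

Ancestors of B: {A, B, D, F, H, I, P}.
Ancestors of J: {A, D, F, H, I, J, P}.
Common ancestors: {A, D, F, H, I, P}.
Among these, F is not an ancestor of any other common ancestor — it is the merge base.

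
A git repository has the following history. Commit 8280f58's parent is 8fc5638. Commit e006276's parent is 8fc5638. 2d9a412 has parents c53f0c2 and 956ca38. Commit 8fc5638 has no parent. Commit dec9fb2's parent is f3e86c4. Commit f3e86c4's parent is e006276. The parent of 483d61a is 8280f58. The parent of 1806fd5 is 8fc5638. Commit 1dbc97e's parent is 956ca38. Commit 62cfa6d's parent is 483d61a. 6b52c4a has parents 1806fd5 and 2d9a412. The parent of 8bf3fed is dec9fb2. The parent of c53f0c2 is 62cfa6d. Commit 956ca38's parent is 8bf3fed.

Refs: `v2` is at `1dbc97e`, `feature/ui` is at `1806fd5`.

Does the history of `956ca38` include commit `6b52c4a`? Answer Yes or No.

No

Ancestors of 956ca38: {8bf3fed, 8fc5638, 956ca38, dec9fb2, e006276, f3e86c4}.
6b52c4a is not in that set, so it is not an ancestor of 956ca38.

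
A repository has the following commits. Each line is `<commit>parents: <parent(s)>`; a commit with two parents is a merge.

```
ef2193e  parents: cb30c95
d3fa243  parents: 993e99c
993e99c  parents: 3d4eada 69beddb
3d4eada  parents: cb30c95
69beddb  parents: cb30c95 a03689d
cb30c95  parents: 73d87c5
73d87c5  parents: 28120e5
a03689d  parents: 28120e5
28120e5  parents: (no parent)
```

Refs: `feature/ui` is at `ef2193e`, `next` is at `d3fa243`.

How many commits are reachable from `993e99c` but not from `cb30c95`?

Reachable from 993e99c: {28120e5, 3d4eada, 69beddb, 73d87c5, 993e99c, a03689d, cb30c95}.
Reachable from cb30c95: {28120e5, 73d87c5, cb30c95}.
In 993e99c's history but not cb30c95's: {3d4eada, 69beddb, 993e99c, a03689d} — 4 commits.

4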